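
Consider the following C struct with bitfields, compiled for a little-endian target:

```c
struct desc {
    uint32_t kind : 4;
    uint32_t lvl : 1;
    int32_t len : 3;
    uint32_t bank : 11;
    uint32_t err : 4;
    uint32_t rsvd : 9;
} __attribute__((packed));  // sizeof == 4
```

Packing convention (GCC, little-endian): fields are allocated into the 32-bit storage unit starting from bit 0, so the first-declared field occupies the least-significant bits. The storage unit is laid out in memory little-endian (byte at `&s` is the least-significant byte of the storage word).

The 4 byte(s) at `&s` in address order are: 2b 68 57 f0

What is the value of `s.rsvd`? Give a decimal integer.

480

[0]=0x2b [1]=0x68 [2]=0x57 [3]=0xf0 (little-endian) → word 0xf057682b
kind [0+:4] = (word>>0) & 0xf = 11
lvl [4+:1] = (word>>4) & 0x1 = 0
len [5+:3] = (word>>5) & 0x7 = 1
bank [8+:11] = (word>>8) & 0x7ff = 1896
err [19+:4] = (word>>19) & 0xf = 10
rsvd [23+:9] = (word>>23) & 0x1ff = 480  ←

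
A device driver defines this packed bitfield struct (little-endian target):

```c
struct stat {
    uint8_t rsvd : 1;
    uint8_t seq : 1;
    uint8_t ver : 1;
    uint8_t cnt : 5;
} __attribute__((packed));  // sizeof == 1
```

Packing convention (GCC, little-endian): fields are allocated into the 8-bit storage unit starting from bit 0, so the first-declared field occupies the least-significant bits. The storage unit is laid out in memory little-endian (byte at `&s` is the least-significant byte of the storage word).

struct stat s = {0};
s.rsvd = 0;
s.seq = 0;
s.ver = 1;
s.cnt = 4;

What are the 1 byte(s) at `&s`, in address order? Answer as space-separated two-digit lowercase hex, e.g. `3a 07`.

24

[0+:1] rsvd=0 & 0x1 = 0x0; word=0x00
[1+:1] seq=0 & 0x1 = 0x0; word=0x00
[2+:1] ver=1 & 0x1 = 0x1; word=0x04
[3+:5] cnt=4 & 0x1f = 0x4; word=0x24
word = 0x24 → little-endian bytes:
  [0]=0x24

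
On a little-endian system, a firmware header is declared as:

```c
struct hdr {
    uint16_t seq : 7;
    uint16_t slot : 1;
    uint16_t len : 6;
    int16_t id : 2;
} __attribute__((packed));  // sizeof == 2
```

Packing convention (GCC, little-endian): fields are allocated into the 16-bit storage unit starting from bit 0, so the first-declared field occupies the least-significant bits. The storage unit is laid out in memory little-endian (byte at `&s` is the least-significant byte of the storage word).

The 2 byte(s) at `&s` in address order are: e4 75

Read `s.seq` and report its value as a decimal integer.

100

[0]=0xe4 [1]=0x75 (little-endian) → word 0x75e4
seq:7 @ bit 0 → (0x75e4>>0)&0x7f = 0x64  ←
slot:1 @ bit 7 → (0x75e4>>7)&0x1 = 0x1
len:6 @ bit 8 → (0x75e4>>8)&0x3f = 0x35
id:2 @ bit 14 → (0x75e4>>14)&0x3 = 0x1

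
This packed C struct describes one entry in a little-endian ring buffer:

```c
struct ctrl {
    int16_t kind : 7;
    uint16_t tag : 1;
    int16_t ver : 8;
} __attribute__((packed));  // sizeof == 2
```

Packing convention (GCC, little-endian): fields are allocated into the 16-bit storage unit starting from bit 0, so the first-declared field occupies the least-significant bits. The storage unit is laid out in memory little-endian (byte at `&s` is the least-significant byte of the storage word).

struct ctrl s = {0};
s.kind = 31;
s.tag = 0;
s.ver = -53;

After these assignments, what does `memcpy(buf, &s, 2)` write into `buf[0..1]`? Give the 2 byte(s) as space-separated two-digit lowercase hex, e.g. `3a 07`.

1f cb

[0+:7] kind=31 & 0x7f = 0x1f; word=0x001f
[7+:1] tag=0 & 0x1 = 0x0; word=0x001f
[8+:8] ver=-53 & 0xff = 0xcb; word=0xcb1f
word = 0xcb1f → little-endian bytes:
  [0]=0x1f  [1]=0xcb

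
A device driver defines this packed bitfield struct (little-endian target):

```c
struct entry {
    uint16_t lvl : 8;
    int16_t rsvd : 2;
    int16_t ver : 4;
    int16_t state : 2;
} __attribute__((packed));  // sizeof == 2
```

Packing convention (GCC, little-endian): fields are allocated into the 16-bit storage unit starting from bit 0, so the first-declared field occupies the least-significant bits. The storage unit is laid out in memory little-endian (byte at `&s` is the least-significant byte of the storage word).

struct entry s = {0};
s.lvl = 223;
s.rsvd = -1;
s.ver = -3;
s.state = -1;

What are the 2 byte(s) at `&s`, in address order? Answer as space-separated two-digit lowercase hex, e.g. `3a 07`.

df f7

lvl:8 = 223 → 0xdf << 0 → word 0x00df
rsvd:2 = -1 → 0x3 << 8 → word 0x03df
ver:4 = -3 → 0xd << 10 → word 0x37df
state:2 = -1 → 0x3 << 14 → word 0xf7df
word = 0xf7df → little-endian bytes:
  [0]=0xdf  [1]=0xf7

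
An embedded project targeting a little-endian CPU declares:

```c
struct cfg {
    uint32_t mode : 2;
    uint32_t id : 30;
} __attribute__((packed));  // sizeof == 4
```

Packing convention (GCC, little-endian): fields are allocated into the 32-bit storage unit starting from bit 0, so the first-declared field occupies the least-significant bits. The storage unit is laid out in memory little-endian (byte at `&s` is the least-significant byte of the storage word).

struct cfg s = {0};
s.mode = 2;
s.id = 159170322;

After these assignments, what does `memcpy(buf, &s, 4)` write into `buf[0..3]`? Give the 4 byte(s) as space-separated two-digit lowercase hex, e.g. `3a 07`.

mode (2b) val=2 bits=0x2 at bit 0: 0x00000002
id (30b) val=159170322 bits=0x97cbf12 at bit 2: 0x25f2fc4a
word = 0x25f2fc4a → little-endian bytes:
  [0]=0x4a  [1]=0xfc  [2]=0xf2  [3]=0x25

4a fc f2 25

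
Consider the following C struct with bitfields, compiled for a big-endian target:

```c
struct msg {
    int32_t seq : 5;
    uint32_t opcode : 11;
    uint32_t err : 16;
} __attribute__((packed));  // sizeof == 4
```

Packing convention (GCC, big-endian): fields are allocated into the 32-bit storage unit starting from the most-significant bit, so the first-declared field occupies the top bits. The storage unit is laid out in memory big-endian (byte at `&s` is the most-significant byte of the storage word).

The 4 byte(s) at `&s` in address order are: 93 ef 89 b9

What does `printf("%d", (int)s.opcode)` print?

[0]=0x93 [1]=0xef [2]=0x89 [3]=0xb9 (big-endian) → word 0x93ef89b9
seq [27+:5] = (word>>27) & 0x1f = 18
opcode [16+:11] = (word>>16) & 0x7ff = 1007  ←
err [0+:16] = (word>>0) & 0xffff = 35257

1007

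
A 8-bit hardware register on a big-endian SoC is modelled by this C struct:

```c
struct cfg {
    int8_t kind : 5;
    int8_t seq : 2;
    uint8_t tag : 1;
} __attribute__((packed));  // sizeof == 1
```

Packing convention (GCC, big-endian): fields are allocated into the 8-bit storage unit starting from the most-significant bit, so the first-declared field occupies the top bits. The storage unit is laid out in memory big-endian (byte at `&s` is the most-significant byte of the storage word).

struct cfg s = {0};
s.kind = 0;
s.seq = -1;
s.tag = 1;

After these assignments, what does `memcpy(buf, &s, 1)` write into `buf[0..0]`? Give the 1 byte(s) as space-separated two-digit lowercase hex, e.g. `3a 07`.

kind:5 = 0 → 0x0 << 3 → word 0x00
seq:2 = -1 → 0x3 << 1 → word 0x06
tag:1 = 1 → 0x1 << 0 → word 0x07
word = 0x07 → big-endian bytes:
  [0]=0x07

07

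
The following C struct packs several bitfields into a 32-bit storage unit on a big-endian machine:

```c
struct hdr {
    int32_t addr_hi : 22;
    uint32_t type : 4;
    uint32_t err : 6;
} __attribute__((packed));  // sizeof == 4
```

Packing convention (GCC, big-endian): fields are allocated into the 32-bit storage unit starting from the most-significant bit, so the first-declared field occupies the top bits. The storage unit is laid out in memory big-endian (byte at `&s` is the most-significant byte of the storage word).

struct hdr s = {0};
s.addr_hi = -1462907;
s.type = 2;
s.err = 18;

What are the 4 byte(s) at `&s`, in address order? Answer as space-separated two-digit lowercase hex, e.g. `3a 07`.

addr_hi:22 = -1462907 → 0x29ad85 << 10 → word 0xa6b61400
type:4 = 2 → 0x2 << 6 → word 0xa6b61480
err:6 = 18 → 0x12 << 0 → word 0xa6b61492
word = 0xa6b61492 → big-endian bytes:
  [0]=0xa6  [1]=0xb6  [2]=0x14  [3]=0x92

a6 b6 14 92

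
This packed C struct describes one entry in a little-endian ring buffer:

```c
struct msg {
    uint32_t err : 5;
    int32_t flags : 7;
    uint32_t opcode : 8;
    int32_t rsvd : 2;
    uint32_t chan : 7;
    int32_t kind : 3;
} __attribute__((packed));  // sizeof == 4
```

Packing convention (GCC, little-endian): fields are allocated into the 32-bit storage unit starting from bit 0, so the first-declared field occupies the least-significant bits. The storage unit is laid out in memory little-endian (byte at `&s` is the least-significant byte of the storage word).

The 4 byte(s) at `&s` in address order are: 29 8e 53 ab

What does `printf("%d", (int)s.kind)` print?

[0]=0x29 [1]=0x8e [2]=0x53 [3]=0xab (little-endian) → word 0xab538e29
err [0+:5] = (word>>0) & 0x1f = 9
flags [5+:7] = (word>>5) & 0x7f = 113
opcode [12+:8] = (word>>12) & 0xff = 56
rsvd [20+:2] = (word>>20) & 0x3 = 1
chan [22+:7] = (word>>22) & 0x7f = 45
kind [29+:3] = (word>>29) & 0x7 = 5  ←
kind signed 3b, MSB=1: 5 - 8 = -3

-3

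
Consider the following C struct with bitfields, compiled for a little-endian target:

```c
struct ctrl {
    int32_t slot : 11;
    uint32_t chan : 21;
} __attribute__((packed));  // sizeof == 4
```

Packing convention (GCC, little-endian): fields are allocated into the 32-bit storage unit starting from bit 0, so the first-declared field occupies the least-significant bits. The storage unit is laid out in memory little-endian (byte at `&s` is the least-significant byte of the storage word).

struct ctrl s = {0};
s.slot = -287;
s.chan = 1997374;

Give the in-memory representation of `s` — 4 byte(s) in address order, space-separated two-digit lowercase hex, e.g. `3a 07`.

slot (11b) val=-287 bits=0x6e1 at bit 0: 0x000006e1
chan (21b) val=1997374 bits=0x1e7a3e at bit 11: 0xf3d1f6e1
word = 0xf3d1f6e1 → little-endian bytes:
  [0]=0xe1  [1]=0xf6  [2]=0xd1  [3]=0xf3

e1 f6 d1 f3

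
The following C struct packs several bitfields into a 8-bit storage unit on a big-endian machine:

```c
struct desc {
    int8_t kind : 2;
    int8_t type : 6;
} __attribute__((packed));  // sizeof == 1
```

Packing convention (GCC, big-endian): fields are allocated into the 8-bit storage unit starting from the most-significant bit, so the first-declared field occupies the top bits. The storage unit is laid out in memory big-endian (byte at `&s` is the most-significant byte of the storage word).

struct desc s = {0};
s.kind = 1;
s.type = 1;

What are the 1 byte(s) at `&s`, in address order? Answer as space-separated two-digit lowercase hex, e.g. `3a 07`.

[6+:2] kind=1 & 0x3 = 0x1; word=0x40
[0+:6] type=1 & 0x3f = 0x1; word=0x41
word = 0x41 → big-endian bytes:
  [0]=0x41

41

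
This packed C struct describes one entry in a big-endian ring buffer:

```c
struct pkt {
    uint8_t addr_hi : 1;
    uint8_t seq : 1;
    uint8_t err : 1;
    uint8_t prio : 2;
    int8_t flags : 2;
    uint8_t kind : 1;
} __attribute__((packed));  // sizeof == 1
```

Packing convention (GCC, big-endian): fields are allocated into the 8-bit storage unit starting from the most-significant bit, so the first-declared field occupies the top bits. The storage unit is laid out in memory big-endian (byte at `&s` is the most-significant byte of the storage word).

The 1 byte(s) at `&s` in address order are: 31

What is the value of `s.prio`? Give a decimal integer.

[0]=0x31 (big-endian) → word 0x31
addr_hi [7+:1] = (word>>7) & 0x1 = 0
seq [6+:1] = (word>>6) & 0x1 = 0
err [5+:1] = (word>>5) & 0x1 = 1
prio [3+:2] = (word>>3) & 0x3 = 2  ←
flags [1+:2] = (word>>1) & 0x3 = 0
kind [0+:1] = (word>>0) & 0x1 = 1

2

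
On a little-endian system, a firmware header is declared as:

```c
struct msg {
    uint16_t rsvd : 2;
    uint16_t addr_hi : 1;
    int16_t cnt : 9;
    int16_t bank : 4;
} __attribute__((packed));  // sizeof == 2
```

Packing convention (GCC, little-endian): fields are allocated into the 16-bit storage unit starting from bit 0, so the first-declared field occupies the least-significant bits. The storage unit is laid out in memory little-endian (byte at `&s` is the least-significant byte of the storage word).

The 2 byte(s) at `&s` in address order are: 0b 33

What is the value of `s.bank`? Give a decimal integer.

[0]=0x0b [1]=0x33 (little-endian) → word 0x330b
rsvd:2 @ bit 0 → (0x330b>>0)&0x3 = 0x3
addr_hi:1 @ bit 2 → (0x330b>>2)&0x1 = 0x0
cnt:9 @ bit 3 → (0x330b>>3)&0x1ff = 0x61
bank:4 @ bit 12 → (0x330b>>12)&0xf = 0x3  ←
bank signed 4b, MSB=0: value = 3

3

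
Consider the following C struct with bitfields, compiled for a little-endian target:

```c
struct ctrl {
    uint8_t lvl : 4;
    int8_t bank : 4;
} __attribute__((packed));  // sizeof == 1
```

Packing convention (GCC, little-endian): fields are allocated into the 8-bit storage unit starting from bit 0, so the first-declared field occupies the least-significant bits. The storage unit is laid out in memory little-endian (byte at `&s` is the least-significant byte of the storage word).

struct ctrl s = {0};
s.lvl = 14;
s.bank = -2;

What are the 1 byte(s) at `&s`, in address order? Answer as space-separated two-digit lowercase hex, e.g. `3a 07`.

lvl:4 = 14 → 0xe << 0 → word 0x0e
bank:4 = -2 → 0xe << 4 → word 0xee
word = 0xee → little-endian bytes:
  [0]=0xee

ee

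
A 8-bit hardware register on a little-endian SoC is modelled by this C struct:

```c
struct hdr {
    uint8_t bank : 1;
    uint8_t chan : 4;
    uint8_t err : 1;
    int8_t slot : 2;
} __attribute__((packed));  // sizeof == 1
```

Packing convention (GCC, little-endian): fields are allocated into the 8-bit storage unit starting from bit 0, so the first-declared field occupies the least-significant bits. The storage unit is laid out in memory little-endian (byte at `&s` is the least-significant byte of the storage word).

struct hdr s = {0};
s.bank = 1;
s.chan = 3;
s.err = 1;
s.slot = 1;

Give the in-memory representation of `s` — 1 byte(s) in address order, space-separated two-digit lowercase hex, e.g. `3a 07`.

bank:1 = 1 → 0x1 << 0 → word 0x01
chan:4 = 3 → 0x3 << 1 → word 0x07
err:1 = 1 → 0x1 << 5 → word 0x27
slot:2 = 1 → 0x1 << 6 → word 0x67
word = 0x67 → little-endian bytes:
  [0]=0x67

67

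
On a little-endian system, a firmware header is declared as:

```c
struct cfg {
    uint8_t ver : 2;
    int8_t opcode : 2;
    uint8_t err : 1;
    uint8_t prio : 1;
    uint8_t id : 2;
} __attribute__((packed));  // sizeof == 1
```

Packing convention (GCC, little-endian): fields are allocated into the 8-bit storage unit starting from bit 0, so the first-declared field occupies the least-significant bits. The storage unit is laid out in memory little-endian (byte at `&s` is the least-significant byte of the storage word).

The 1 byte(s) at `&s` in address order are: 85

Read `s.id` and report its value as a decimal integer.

2

[0]=0x85 (little-endian) → word 0x85
ver [0+:2] = (word>>0) & 0x3 = 1
opcode [2+:2] = (word>>2) & 0x3 = 1
err [4+:1] = (word>>4) & 0x1 = 0
prio [5+:1] = (word>>5) & 0x1 = 0
id [6+:2] = (word>>6) & 0x3 = 2  ←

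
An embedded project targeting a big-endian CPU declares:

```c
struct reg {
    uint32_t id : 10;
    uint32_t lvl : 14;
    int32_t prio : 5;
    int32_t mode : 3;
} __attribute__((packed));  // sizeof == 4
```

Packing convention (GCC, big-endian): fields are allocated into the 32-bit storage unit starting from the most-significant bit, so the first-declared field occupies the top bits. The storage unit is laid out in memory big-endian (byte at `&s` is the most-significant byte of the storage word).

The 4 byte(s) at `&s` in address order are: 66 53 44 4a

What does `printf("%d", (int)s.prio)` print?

9

[0]=0x66 [1]=0x53 [2]=0x44 [3]=0x4a (big-endian) → word 0x6653444a
id [22+:10] = (word>>22) & 0x3ff = 409
lvl [8+:14] = (word>>8) & 0x3fff = 4932
prio [3+:5] = (word>>3) & 0x1f = 9  ←
mode [0+:3] = (word>>0) & 0x7 = 2
prio signed 5b, MSB=0: value = 9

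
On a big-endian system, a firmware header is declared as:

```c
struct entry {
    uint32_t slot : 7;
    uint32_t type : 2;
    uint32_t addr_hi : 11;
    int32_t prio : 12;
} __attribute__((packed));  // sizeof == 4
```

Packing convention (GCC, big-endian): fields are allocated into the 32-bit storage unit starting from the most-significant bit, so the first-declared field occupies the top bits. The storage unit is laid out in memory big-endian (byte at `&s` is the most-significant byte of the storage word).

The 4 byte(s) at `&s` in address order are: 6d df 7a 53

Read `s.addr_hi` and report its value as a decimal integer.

1527

[0]=0x6d [1]=0xdf [2]=0x7a [3]=0x53 (big-endian) → word 0x6ddf7a53
slot [25+:7] = (word>>25) & 0x7f = 54
type [23+:2] = (word>>23) & 0x3 = 3
addr_hi [12+:11] = (word>>12) & 0x7ff = 1527  ←
prio [0+:12] = (word>>0) & 0xfff = 2643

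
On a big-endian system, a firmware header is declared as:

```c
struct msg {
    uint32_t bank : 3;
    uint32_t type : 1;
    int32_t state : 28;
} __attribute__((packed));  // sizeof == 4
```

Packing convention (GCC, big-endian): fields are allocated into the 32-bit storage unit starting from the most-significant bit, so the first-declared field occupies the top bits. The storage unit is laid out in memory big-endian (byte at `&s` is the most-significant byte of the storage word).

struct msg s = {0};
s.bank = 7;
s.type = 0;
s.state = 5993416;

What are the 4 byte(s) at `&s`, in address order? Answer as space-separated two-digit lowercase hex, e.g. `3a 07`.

[29+:3] bank=7 & 0x7 = 0x7; word=0xe0000000
[28+:1] type=0 & 0x1 = 0x0; word=0xe0000000
[0+:28] state=5993416 & 0xfffffff = 0x5b73c8; word=0xe05b73c8
word = 0xe05b73c8 → big-endian bytes:
  [0]=0xe0  [1]=0x5b  [2]=0x73  [3]=0xc8

e0 5b 73 c8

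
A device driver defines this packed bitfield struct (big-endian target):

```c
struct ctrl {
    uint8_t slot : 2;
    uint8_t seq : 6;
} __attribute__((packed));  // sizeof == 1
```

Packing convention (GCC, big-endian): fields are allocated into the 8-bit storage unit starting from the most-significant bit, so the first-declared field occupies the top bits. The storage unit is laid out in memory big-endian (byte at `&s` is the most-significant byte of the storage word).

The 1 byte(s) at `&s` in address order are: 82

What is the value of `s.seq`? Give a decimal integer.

[0]=0x82 (big-endian) → word 0x82
slot:2 @ bit 6 → (0x82>>6)&0x3 = 0x2
seq:6 @ bit 0 → (0x82>>0)&0x3f = 0x2  ←

2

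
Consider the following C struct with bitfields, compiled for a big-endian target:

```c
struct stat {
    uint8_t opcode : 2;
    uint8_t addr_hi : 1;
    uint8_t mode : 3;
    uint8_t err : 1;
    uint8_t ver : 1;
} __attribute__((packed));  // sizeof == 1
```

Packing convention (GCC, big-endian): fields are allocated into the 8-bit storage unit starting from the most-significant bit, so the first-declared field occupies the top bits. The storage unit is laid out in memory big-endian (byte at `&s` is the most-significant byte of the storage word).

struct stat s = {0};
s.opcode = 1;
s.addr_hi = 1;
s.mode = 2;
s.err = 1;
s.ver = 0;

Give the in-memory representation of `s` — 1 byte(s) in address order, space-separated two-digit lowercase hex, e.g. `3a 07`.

opcode:2 = 1 → 0x1 << 6 → word 0x40
addr_hi:1 = 1 → 0x1 << 5 → word 0x60
mode:3 = 2 → 0x2 << 2 → word 0x68
err:1 = 1 → 0x1 << 1 → word 0x6a
ver:1 = 0 → 0x0 << 0 → word 0x6a
word = 0x6a → big-endian bytes:
  [0]=0x6a

6a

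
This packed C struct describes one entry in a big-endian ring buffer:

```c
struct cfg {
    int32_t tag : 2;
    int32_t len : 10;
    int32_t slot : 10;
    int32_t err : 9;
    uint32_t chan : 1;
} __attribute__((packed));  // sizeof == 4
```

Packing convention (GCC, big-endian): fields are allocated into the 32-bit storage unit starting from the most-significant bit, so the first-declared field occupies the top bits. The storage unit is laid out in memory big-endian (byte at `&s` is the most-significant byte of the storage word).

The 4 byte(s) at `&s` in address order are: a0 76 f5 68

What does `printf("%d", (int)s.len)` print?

[0]=0xa0 [1]=0x76 [2]=0xf5 [3]=0x68 (big-endian) → word 0xa076f568
tag:2 @ bit 30 → (0xa076f568>>30)&0x3 = 0x2
len:10 @ bit 20 → (0xa076f568>>20)&0x3ff = 0x207  ←
slot:10 @ bit 10 → (0xa076f568>>10)&0x3ff = 0x1bd
err:9 @ bit 1 → (0xa076f568>>1)&0x1ff = 0xb4
chan:1 @ bit 0 → (0xa076f568>>0)&0x1 = 0x0
len signed 10b, MSB=1: 519 - 1024 = -505

-505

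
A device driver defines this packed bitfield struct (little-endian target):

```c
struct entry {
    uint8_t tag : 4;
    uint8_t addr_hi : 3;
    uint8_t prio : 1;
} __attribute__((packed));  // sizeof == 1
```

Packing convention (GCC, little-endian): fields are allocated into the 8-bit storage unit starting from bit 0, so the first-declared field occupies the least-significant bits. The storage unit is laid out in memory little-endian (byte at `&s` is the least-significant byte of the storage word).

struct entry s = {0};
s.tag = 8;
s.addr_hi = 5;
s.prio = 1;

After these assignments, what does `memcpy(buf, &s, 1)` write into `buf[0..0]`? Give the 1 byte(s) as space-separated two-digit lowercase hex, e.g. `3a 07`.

[0+:4] tag=8 & 0xf = 0x8; word=0x08
[4+:3] addr_hi=5 & 0x7 = 0x5; word=0x58
[7+:1] prio=1 & 0x1 = 0x1; word=0xd8
word = 0xd8 → little-endian bytes:
  [0]=0xd8

d8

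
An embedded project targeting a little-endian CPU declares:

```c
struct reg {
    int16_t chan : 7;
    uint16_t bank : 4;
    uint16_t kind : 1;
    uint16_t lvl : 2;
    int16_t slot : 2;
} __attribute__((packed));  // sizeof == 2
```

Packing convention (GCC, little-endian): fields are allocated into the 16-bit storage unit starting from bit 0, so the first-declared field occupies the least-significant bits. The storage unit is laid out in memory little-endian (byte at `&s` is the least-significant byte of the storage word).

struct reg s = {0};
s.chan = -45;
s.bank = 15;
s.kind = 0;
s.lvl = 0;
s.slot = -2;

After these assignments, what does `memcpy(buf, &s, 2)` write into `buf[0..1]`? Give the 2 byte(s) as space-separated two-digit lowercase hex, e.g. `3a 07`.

d3 87

chan:7 = -45 → 0x53 << 0 → word 0x0053
bank:4 = 15 → 0xf << 7 → word 0x07d3
kind:1 = 0 → 0x0 << 11 → word 0x07d3
lvl:2 = 0 → 0x0 << 12 → word 0x07d3
slot:2 = -2 → 0x2 << 14 → word 0x87d3
word = 0x87d3 → little-endian bytes:
  [0]=0xd3  [1]=0x87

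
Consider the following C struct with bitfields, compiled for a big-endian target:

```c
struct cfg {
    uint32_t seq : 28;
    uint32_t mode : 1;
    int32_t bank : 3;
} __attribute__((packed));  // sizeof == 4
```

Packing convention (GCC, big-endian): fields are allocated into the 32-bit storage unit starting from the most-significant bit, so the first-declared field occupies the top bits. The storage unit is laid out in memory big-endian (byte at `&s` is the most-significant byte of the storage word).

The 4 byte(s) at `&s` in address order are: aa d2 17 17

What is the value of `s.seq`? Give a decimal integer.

179118449

[0]=0xaa [1]=0xd2 [2]=0x17 [3]=0x17 (big-endian) → word 0xaad21717
seq:28 @ bit 4 → (0xaad21717>>4)&0xfffffff = 0xaad2171  ←
mode:1 @ bit 3 → (0xaad21717>>3)&0x1 = 0x0
bank:3 @ bit 0 → (0xaad21717>>0)&0x7 = 0x7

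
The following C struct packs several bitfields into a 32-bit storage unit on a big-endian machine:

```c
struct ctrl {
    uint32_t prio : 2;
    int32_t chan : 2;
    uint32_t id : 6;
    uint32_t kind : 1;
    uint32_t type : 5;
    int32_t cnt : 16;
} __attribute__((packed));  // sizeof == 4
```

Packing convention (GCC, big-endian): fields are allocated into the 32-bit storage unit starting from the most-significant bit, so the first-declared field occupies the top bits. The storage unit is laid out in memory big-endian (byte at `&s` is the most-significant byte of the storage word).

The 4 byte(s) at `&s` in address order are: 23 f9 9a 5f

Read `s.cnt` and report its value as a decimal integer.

[0]=0x23 [1]=0xf9 [2]=0x9a [3]=0x5f (big-endian) → word 0x23f99a5f
prio [30+:2] = (word>>30) & 0x3 = 0
chan [28+:2] = (word>>28) & 0x3 = 2
id [22+:6] = (word>>22) & 0x3f = 15
kind [21+:1] = (word>>21) & 0x1 = 1
type [16+:5] = (word>>16) & 0x1f = 25
cnt [0+:16] = (word>>0) & 0xffff = 39519  ←
cnt signed 16b, MSB=1: 39519 - 65536 = -26017

-26017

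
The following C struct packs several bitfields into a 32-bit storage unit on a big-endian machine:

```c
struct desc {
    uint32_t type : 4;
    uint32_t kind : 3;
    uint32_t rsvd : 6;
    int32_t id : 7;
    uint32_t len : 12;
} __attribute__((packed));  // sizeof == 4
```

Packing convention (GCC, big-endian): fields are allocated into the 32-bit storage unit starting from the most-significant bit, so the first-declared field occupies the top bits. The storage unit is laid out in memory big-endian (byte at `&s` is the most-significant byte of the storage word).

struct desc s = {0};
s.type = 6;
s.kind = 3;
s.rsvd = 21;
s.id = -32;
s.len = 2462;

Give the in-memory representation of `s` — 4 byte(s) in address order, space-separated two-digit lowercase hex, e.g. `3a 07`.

66 ae 09 9e

[28+:4] type=6 & 0xf = 0x6; word=0x60000000
[25+:3] kind=3 & 0x7 = 0x3; word=0x66000000
[19+:6] rsvd=21 & 0x3f = 0x15; word=0x66a80000
[12+:7] id=-32 & 0x7f = 0x60; word=0x66ae0000
[0+:12] len=2462 & 0xfff = 0x99e; word=0x66ae099e
word = 0x66ae099e → big-endian bytes:
  [0]=0x66  [1]=0xae  [2]=0x09  [3]=0x9e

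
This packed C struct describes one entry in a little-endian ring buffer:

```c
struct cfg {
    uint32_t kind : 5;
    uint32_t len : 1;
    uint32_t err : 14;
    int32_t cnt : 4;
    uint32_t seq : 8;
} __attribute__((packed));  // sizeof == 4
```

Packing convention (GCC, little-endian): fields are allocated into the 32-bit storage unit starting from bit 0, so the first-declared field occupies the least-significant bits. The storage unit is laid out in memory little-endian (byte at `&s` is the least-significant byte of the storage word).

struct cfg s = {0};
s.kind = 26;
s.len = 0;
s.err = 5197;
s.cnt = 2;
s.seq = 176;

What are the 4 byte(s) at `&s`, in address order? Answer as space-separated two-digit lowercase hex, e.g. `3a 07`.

[0+:5] kind=26 & 0x1f = 0x1a; word=0x0000001a
[5+:1] len=0 & 0x1 = 0x0; word=0x0000001a
[6+:14] err=5197 & 0x3fff = 0x144d; word=0x0005135a
[20+:4] cnt=2 & 0xf = 0x2; word=0x0025135a
[24+:8] seq=176 & 0xff = 0xb0; word=0xb025135a
word = 0xb025135a → little-endian bytes:
  [0]=0x5a  [1]=0x13  [2]=0x25  [3]=0xb0

5a 13 25 b0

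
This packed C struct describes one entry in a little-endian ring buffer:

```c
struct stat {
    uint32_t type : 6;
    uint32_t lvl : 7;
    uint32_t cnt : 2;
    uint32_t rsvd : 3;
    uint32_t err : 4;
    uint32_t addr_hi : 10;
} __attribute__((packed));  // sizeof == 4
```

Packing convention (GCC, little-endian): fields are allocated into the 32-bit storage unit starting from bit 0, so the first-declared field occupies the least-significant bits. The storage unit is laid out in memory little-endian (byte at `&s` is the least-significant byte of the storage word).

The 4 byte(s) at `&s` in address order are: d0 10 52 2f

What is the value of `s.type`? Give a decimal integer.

16

[0]=0xd0 [1]=0x10 [2]=0x52 [3]=0x2f (little-endian) → word 0x2f5210d0
type:6 @ bit 0 → (0x2f5210d0>>0)&0x3f = 0x10  ←
lvl:7 @ bit 6 → (0x2f5210d0>>6)&0x7f = 0x43
cnt:2 @ bit 13 → (0x2f5210d0>>13)&0x3 = 0x0
rsvd:3 @ bit 15 → (0x2f5210d0>>15)&0x7 = 0x4
err:4 @ bit 18 → (0x2f5210d0>>18)&0xf = 0x4
addr_hi:10 @ bit 22 → (0x2f5210d0>>22)&0x3ff = 0xbd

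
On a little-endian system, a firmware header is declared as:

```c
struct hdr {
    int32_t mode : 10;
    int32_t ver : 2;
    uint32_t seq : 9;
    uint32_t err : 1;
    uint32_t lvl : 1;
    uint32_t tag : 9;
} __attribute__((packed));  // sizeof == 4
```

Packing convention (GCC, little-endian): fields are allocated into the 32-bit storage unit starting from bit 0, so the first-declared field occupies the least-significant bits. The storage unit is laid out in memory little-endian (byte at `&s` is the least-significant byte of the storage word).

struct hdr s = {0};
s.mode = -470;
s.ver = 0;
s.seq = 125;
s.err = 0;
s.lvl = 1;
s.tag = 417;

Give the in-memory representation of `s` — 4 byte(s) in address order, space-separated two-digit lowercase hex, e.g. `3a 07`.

mode (10b) val=-470 bits=0x22a at bit 0: 0x0000022a
ver (2b) val=0 bits=0x0 at bit 10: 0x0000022a
seq (9b) val=125 bits=0x7d at bit 12: 0x0007d22a
err (1b) val=0 bits=0x0 at bit 21: 0x0007d22a
lvl (1b) val=1 bits=0x1 at bit 22: 0x0047d22a
tag (9b) val=417 bits=0x1a1 at bit 23: 0xd0c7d22a
word = 0xd0c7d22a → little-endian bytes:
  [0]=0x2a  [1]=0xd2  [2]=0xc7  [3]=0xd0

2a d2 c7 d0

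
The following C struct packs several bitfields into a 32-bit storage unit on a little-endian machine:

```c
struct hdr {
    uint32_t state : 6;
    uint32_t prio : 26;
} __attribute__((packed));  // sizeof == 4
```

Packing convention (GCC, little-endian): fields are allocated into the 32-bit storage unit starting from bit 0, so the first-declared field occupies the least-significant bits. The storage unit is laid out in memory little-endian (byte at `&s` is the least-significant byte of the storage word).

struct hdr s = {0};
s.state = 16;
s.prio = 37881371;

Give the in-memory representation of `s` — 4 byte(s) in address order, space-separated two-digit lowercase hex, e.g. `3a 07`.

d0 86 81 90

[0+:6] state=16 & 0x3f = 0x10; word=0x00000010
[6+:26] prio=37881371 & 0x3ffffff = 0x242061b; word=0x908186d0
word = 0x908186d0 → little-endian bytes:
  [0]=0xd0  [1]=0x86  [2]=0x81  [3]=0x90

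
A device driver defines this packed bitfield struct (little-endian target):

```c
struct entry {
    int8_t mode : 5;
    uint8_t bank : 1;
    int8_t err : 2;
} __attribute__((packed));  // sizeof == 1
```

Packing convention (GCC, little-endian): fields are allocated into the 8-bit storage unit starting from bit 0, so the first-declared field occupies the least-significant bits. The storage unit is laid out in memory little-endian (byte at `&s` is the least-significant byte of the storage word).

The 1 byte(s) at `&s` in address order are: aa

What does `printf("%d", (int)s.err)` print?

[0]=0xaa (little-endian) → word 0xaa
mode [0+:5] = (word>>0) & 0x1f = 10
bank [5+:1] = (word>>5) & 0x1 = 1
err [6+:2] = (word>>6) & 0x3 = 2  ←
err signed 2b, MSB=1: 2 - 4 = -2

-2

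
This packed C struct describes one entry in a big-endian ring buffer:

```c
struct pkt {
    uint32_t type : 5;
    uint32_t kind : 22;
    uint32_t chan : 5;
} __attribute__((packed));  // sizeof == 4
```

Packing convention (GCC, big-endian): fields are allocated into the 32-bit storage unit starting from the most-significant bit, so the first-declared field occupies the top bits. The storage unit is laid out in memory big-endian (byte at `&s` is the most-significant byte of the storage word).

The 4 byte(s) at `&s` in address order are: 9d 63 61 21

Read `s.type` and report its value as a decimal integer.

[0]=0x9d [1]=0x63 [2]=0x61 [3]=0x21 (big-endian) → word 0x9d636121
type [27+:5] = (word>>27) & 0x1f = 19  ←
kind [5+:22] = (word>>5) & 0x3fffff = 2824969
chan [0+:5] = (word>>0) & 0x1f = 1

19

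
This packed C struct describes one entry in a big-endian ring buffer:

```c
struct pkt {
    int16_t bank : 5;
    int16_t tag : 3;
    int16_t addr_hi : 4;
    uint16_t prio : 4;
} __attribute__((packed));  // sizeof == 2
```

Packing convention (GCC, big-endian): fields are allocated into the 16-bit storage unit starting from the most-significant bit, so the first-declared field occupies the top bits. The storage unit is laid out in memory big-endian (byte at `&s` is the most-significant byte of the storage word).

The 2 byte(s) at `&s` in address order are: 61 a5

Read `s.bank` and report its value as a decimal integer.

[0]=0x61 [1]=0xa5 (big-endian) → word 0x61a5
bank:5 @ bit 11 → (0x61a5>>11)&0x1f = 0xc  ←
tag:3 @ bit 8 → (0x61a5>>8)&0x7 = 0x1
addr_hi:4 @ bit 4 → (0x61a5>>4)&0xf = 0xa
prio:4 @ bit 0 → (0x61a5>>0)&0xf = 0x5
bank signed 5b, MSB=0: value = 12

12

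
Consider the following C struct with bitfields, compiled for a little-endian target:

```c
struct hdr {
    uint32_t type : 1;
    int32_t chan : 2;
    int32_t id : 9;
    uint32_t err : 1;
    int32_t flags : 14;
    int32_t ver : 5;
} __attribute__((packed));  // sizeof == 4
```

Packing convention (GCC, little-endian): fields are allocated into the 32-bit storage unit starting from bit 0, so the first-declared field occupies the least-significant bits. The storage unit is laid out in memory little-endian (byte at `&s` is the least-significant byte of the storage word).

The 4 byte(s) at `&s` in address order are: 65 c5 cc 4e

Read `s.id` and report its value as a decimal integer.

[0]=0x65 [1]=0xc5 [2]=0xcc [3]=0x4e (little-endian) → word 0x4eccc565
type:1 @ bit 0 → (0x4eccc565>>0)&0x1 = 0x1
chan:2 @ bit 1 → (0x4eccc565>>1)&0x3 = 0x2
id:9 @ bit 3 → (0x4eccc565>>3)&0x1ff = 0xac  ←
err:1 @ bit 12 → (0x4eccc565>>12)&0x1 = 0x0
flags:14 @ bit 13 → (0x4eccc565>>13)&0x3fff = 0x3666
ver:5 @ bit 27 → (0x4eccc565>>27)&0x1f = 0x9
id signed 9b, MSB=0: value = 172

172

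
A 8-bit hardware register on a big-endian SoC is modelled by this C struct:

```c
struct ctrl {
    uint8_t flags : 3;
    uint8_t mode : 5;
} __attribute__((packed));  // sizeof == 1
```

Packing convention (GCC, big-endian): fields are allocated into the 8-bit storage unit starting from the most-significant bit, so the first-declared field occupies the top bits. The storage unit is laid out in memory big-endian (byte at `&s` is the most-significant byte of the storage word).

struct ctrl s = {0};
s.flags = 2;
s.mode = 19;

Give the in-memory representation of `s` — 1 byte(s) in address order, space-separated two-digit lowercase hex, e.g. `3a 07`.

flags:3 = 2 → 0x2 << 5 → word 0x40
mode:5 = 19 → 0x13 << 0 → word 0x53
word = 0x53 → big-endian bytes:
  [0]=0x53

53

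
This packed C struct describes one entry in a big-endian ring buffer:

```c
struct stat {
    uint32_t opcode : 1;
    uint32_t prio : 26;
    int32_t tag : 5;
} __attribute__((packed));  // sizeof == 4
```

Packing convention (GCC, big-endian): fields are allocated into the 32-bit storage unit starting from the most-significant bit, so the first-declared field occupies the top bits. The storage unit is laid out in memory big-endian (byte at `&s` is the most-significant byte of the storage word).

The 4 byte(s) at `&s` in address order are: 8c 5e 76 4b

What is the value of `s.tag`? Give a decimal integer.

[0]=0x8c [1]=0x5e [2]=0x76 [3]=0x4b (big-endian) → word 0x8c5e764b
opcode:1 @ bit 31 → (0x8c5e764b>>31)&0x1 = 0x1
prio:26 @ bit 5 → (0x8c5e764b>>5)&0x3ffffff = 0x62f3b2
tag:5 @ bit 0 → (0x8c5e764b>>0)&0x1f = 0xb  ←
tag signed 5b, MSB=0: value = 11

11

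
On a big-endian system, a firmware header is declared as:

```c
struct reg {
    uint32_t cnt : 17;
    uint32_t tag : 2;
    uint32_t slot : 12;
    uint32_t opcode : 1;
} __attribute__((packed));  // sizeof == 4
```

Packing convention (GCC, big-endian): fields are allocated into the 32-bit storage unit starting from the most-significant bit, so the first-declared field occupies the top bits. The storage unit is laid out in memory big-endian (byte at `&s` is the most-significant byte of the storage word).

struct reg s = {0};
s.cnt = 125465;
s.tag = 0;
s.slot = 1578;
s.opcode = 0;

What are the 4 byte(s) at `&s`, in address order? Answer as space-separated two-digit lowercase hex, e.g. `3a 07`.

f5 0c 8c 54

cnt:17 = 125465 → 0x1ea19 << 15 → word 0xf50c8000
tag:2 = 0 → 0x0 << 13 → word 0xf50c8000
slot:12 = 1578 → 0x62a << 1 → word 0xf50c8c54
opcode:1 = 0 → 0x0 << 0 → word 0xf50c8c54
word = 0xf50c8c54 → big-endian bytes:
  [0]=0xf5  [1]=0x0c  [2]=0x8c  [3]=0x54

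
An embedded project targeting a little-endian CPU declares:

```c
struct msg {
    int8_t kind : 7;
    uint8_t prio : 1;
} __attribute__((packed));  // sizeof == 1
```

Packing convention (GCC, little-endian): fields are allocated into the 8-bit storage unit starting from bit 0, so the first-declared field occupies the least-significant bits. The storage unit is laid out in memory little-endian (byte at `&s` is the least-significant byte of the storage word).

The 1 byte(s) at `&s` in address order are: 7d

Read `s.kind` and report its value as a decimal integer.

[0]=0x7d (little-endian) → word 0x7d
kind [0+:7] = (word>>0) & 0x7f = 125  ←
prio [7+:1] = (word>>7) & 0x1 = 0
kind signed 7b, MSB=1: 125 - 128 = -3

-3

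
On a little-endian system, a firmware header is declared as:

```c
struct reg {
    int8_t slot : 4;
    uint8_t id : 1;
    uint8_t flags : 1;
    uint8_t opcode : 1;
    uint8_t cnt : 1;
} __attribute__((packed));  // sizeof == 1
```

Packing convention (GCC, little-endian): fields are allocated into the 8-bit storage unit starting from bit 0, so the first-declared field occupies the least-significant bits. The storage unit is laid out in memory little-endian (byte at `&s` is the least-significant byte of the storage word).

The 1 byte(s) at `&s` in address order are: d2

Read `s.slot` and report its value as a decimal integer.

2

[0]=0xd2 (little-endian) → word 0xd2
slot:4 @ bit 0 → (0xd2>>0)&0xf = 0x2  ←
id:1 @ bit 4 → (0xd2>>4)&0x1 = 0x1
flags:1 @ bit 5 → (0xd2>>5)&0x1 = 0x0
opcode:1 @ bit 6 → (0xd2>>6)&0x1 = 0x1
cnt:1 @ bit 7 → (0xd2>>7)&0x1 = 0x1
slot signed 4b, MSB=0: value = 2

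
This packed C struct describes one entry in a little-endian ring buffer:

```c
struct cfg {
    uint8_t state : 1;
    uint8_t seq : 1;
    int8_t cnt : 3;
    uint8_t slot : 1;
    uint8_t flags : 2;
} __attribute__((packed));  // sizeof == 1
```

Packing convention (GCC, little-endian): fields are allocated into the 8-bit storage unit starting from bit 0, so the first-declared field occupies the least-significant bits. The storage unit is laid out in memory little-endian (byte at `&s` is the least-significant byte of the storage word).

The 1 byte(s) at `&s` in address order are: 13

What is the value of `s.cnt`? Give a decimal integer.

-4

[0]=0x13 (little-endian) → word 0x13
state [0+:1] = (word>>0) & 0x1 = 1
seq [1+:1] = (word>>1) & 0x1 = 1
cnt [2+:3] = (word>>2) & 0x7 = 4  ←
slot [5+:1] = (word>>5) & 0x1 = 0
flags [6+:2] = (word>>6) & 0x3 = 0
cnt signed 3b, MSB=1: 4 - 8 = -4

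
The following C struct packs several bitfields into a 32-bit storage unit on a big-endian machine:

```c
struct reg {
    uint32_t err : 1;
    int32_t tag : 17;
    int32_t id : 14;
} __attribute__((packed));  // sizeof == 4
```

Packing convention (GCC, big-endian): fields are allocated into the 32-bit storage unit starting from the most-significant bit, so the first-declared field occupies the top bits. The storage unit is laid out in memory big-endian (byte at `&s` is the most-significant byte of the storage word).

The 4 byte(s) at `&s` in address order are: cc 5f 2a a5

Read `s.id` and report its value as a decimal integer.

[0]=0xcc [1]=0x5f [2]=0x2a [3]=0xa5 (big-endian) → word 0xcc5f2aa5
err [31+:1] = (word>>31) & 0x1 = 1
tag [14+:17] = (word>>14) & 0x1ffff = 78204
id [0+:14] = (word>>0) & 0x3fff = 10917  ←
id signed 14b, MSB=1: 10917 - 16384 = -5467

-5467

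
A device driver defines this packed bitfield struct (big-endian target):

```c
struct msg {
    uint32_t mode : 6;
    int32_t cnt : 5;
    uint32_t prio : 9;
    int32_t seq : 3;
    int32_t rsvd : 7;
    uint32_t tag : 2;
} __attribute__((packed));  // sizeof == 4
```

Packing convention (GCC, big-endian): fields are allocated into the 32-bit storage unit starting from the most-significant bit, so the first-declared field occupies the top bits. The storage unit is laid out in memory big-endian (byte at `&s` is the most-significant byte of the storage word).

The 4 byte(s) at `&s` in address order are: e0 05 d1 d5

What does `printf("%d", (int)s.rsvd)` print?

-11

[0]=0xe0 [1]=0x05 [2]=0xd1 [3]=0xd5 (big-endian) → word 0xe005d1d5
mode:6 @ bit 26 → (0xe005d1d5>>26)&0x3f = 0x38
cnt:5 @ bit 21 → (0xe005d1d5>>21)&0x1f = 0x0
prio:9 @ bit 12 → (0xe005d1d5>>12)&0x1ff = 0x5d
seq:3 @ bit 9 → (0xe005d1d5>>9)&0x7 = 0x0
rsvd:7 @ bit 2 → (0xe005d1d5>>2)&0x7f = 0x75  ←
tag:2 @ bit 0 → (0xe005d1d5>>0)&0x3 = 0x1
rsvd signed 7b, MSB=1: 117 - 128 = -11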